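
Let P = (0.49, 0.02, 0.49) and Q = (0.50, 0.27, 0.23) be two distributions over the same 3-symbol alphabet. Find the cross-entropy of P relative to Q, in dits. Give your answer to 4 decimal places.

H(P,Q) = −Σ p·log₁₀ q.
  −0.49·log₁₀(0.50) = 0.14750
  −0.02·log₁₀(0.27) = 0.01137
  −0.49·log₁₀(0.23) = 0.31275
H(P,Q) = 0.4716 dits.

0.4716 dits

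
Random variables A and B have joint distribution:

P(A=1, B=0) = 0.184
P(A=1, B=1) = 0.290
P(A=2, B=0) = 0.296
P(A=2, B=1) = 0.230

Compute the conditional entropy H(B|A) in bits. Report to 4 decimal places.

0.9768 bits

Chain rule: H(B|A) = H(A,B) − H(A).
Marginals: p(A) = (0.4740, 0.5260), p(B) = (0.4800, 0.5200).
H(A,B) = 1.9748 bits; H(A) = 0.9980 bits.
H(B|A) = 1.9748 − 0.9980 = 0.9768 bits.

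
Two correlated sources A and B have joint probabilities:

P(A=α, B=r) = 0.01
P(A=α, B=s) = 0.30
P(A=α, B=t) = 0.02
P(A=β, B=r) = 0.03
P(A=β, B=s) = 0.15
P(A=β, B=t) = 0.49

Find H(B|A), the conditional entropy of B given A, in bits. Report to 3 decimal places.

0.852 bits

Chain rule: H(B|A) = H(A,B) − H(A).
Marginals: p(A) = (0.3300, 0.6700), p(B) = (0.0400, 0.4500, 0.5100).
H(A,B) = 1.7670 bits; H(A) = 0.9149 bits.
H(B|A) = 1.7670 − 0.9149 = 0.852 bits.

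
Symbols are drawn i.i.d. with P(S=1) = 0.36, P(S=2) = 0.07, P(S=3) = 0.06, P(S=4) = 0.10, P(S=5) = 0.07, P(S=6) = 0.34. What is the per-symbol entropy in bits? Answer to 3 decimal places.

2.173 bits

H(S) = −Σ p·log₂ p.
  −(0.36)·log₂(0.36) = 0.5306
  −(0.07)·log₂(0.07) = 0.2686
  −(0.06)·log₂(0.06) = 0.2435
  −(0.10)·log₂(0.10) = 0.3322
  −(0.07)·log₂(0.07) = 0.2686
  −(0.34)·log₂(0.34) = 0.5292
Sum: 0.5306 + 0.2686 + 0.2435 + 0.3322 + 0.2686 + 0.5292 = 2.173 bits.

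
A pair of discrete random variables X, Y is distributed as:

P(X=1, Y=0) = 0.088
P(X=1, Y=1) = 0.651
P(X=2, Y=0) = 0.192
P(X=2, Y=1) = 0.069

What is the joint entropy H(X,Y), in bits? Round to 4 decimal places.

1.4350 bits

H(X,Y) = −Σ p(x,y)·log₂ p(x,y) over all 4 cells.
  cell (1,0): −0.088·log₂0.088 = 0.30856
  cell (1,1): −0.651·log₂0.651 = 0.40315
  cell (2,0): −0.192·log₂0.192 = 0.45712
  cell (2,1): −0.069·log₂0.069 = 0.26615
Sum = 1.4350 bits.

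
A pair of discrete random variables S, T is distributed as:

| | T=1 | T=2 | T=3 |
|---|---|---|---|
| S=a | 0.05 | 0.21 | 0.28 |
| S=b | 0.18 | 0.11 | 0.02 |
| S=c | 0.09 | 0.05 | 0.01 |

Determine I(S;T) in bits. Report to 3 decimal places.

0.288 bits

Marginals: p(S) = (0.5400, 0.3100, 0.1500), p(T) = (0.3200, 0.3700, 0.3100).
I(S;T) = H(S) + H(T) − H(S,T).
H(S) = 1.4144, H(T) = 1.5806, H(S,T) = 2.7068.
I(S;T) = 1.4144 + 1.5806 − 2.7068 = 0.288 bits.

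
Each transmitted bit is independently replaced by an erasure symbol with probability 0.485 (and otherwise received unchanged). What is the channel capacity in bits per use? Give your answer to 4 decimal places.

0.5150 bits

Binary erasure channel: capacity C = 1 − ε.
C = 1 − 0.485 = 0.5150 bits per channel use.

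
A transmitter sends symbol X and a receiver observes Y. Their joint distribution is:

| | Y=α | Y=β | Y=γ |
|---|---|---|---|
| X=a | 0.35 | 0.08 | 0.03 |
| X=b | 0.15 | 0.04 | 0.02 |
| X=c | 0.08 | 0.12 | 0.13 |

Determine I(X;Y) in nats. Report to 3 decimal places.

0.130 nats

Marginals: p(X) = (0.4600, 0.2100, 0.3300), p(Y) = (0.5800, 0.2400, 0.1800).
I(X;Y) = Σ p(x,y)·ln[p(x,y)/(p(x)p(y))].
  (a,α): 0.35·ln(1.3118) = 0.0950
  (a,β): 0.08·ln(0.7246) = -0.0258
  (a,γ): 0.03·ln(0.3623) = -0.0305
  (b,α): 0.15·ln(1.2315) = 0.0312
  (b,β): 0.04·ln(0.7937) = -0.0092
  (b,γ): 0.02·ln(0.5291) = -0.0127
  (c,α): 0.08·ln(0.4180) = -0.0698
  (c,β): 0.12·ln(1.5152) = 0.0499
  (c,γ): 0.13·ln(2.1886) = 0.1018
Sum = 0.130 nats.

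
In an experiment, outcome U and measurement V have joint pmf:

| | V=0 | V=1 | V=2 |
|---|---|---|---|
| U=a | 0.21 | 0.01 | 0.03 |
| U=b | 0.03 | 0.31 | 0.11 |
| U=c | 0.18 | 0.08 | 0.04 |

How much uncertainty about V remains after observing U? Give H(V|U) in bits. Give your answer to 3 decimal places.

1.100 bits

Chain rule: H(V|U) = H(U,V) − H(U).
Marginals: p(U) = (0.2500, 0.4500, 0.3000), p(V) = (0.4200, 0.4000, 0.1800).
H(U,V) = 2.6394 bits; H(U) = 1.5395 bits.
H(V|U) = 2.6394 − 1.5395 = 1.100 bits.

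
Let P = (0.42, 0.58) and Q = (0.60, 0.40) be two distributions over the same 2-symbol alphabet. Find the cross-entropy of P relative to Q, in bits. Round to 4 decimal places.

1.0762 bits

H(P,Q) = −Σ p·log₂ q.
  −0.42·log₂(0.60) = 0.30953
  −0.58·log₂(0.40) = 0.76672
H(P,Q) = 1.0762 bits.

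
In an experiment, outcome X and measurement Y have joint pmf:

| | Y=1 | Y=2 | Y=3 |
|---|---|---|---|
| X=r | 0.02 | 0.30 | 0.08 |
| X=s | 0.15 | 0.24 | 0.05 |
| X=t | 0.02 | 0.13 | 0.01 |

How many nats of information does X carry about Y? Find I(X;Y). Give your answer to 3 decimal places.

Marginals: p(X) = (0.4000, 0.4400, 0.1600), p(Y) = (0.1900, 0.6700, 0.1400).
I(X;Y) = Σ p(x,y)·ln[p(x,y)/(p(x)p(y))].
  (r,1): 0.02·ln(0.2632) = -0.0267
  (r,2): 0.30·ln(1.1194) = 0.0338
  (r,3): 0.08·ln(1.4286) = 0.0285
  (s,1): 0.15·ln(1.7943) = 0.0877
  (s,2): 0.24·ln(0.8141) = -0.0494
  (s,3): 0.05·ln(0.8117) = -0.0104
  (t,1): 0.02·ln(0.6579) = -0.0084
  (t,2): 0.13·ln(1.2127) = 0.0251
  (t,3): 0.01·ln(0.4464) = -0.0081
Sum = 0.072 nats.

0.072 nats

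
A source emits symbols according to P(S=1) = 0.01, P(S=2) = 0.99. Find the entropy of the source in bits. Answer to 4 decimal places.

0.0808 bits

H(S) = −Σ p·log₂ p.
  −(0.01)·log₂(0.01) = 0.06644
  −(0.99)·log₂(0.99) = 0.01435
Sum: 0.06644 + 0.01435 = 0.0808 bits.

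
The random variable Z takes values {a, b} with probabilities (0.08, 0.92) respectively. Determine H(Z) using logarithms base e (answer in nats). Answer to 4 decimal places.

H(Z) = −Σ p·ln p.
  −(0.08)·ln(0.08) = 0.20206
  −(0.92)·ln(0.92) = 0.07671
Sum: 0.20206 + 0.07671 = 0.2788 nats.

0.2788 nats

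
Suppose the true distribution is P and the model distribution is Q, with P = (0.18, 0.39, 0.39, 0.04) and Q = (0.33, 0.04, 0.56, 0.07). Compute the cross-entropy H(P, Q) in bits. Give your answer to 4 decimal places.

2.5787 bits

H(P,Q) = −Σ p·log₂ q.
  −0.18·log₂(0.33) = 0.28790
  −0.39·log₂(0.04) = 1.81110
  −0.39·log₂(0.56) = 0.32624
  −0.04·log₂(0.07) = 0.15346
H(P,Q) = 2.5787 bits.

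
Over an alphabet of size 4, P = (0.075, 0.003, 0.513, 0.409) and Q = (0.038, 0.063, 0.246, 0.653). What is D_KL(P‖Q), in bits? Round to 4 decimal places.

D(P‖Q) = Σ p·log₂(p/q).
  0.075·log₂(0.075/0.038) = 0.07357
  0.003·log₂(0.003/0.063) = -0.01318
  0.513·log₂(0.513/0.246) = 0.54393
  0.409·log₂(0.409/0.653) = -0.27607
D(P‖Q) = 0.3283 bits.

0.3283 bits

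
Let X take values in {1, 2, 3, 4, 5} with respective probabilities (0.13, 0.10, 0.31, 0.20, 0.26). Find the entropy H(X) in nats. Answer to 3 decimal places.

H(X) = −Σ p·ln p.
  −(0.13)·ln(0.13) = 0.2652
  −(0.10)·ln(0.10) = 0.2303
  −(0.31)·ln(0.31) = 0.3631
  −(0.20)·ln(0.20) = 0.3219
  −(0.26)·ln(0.26) = 0.3502
Sum: 0.2652 + 0.2303 + 0.3631 + 0.3219 + 0.3502 = 1.531 nats.

1.531 nats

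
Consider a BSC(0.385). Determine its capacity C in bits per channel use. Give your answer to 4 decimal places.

0.0385 bits

Binary symmetric channel: C = 1 − h₂(ε) where h₂ is the binary entropy function.
h₂(0.385) = −0.385·log₂0.385 − 0.615·log₂0.615 = 0.9615.
C = 1 − 0.9615 = 0.0385 bits per channel use.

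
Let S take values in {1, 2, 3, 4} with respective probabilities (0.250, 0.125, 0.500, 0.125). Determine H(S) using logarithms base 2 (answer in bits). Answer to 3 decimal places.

H(S) = −Σ p·log₂ p.
  −(0.250)·log₂(0.250) = 0.5000
  −(0.125)·log₂(0.125) = 0.3750
  −(0.500)·log₂(0.500) = 0.5000
  −(0.125)·log₂(0.125) = 0.3750
Sum: 0.5000 + 0.3750 + 0.5000 + 0.3750 = 1.750 bits.

1.750 bits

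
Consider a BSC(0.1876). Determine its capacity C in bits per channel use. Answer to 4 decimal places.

0.3036 bits

Binary symmetric channel: C = 1 − h₂(ε) where h₂ is the binary entropy function.
h₂(0.1876) = −0.1876·log₂0.1876 − 0.8124·log₂0.8124 = 0.6964.
C = 1 − 0.6964 = 0.3036 bits per channel use.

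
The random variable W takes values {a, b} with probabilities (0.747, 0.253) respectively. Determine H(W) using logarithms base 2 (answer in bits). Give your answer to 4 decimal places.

H(W) = −Σ p·log₂ p.
  −(0.747)·log₂(0.747) = 0.31435
  −(0.253)·log₂(0.253) = 0.50165
Sum: 0.31435 + 0.50165 = 0.8160 bits.

0.8160 bits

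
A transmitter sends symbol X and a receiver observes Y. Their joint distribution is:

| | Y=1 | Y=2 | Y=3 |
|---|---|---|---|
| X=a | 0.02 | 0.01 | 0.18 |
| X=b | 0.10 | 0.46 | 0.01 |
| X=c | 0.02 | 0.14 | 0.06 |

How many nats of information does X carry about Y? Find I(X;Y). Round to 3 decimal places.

Marginals: p(X) = (0.2100, 0.5700, 0.2200), p(Y) = (0.1400, 0.6100, 0.2500).
I(X;Y) = H(X) + H(Y) − H(X,Y).
H(X) = 0.9813, H(Y) = 0.9234, H(X,Y) = 1.5888.
I(X;Y) = 0.9813 + 0.9234 − 1.5888 = 0.316 nats.

0.316 nats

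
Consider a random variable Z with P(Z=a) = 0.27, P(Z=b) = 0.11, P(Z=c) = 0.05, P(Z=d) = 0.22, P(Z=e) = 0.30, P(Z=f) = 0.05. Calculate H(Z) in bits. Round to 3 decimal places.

2.294 bits

H(Z) = −Σ p·log₂ p.
  −(0.27)·log₂(0.27) = 0.5100
  −(0.11)·log₂(0.11) = 0.3503
  −(0.05)·log₂(0.05) = 0.2161
  −(0.22)·log₂(0.22) = 0.4806
  −(0.30)·log₂(0.30) = 0.5211
  −(0.05)·log₂(0.05) = 0.2161
Sum: 0.5100 + 0.3503 + 0.2161 + 0.4806 + 0.5211 + 0.2161 = 2.294 bits.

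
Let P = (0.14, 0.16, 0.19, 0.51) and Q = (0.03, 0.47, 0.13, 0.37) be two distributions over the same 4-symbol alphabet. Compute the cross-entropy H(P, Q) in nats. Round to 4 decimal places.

1.5064 nats

H(P,Q) = −Σ p·ln q.
  −0.14·ln(0.03) = 0.49092
  −0.16·ln(0.47) = 0.12080
  −0.19·ln(0.13) = 0.38764
  −0.51·ln(0.37) = 0.50707
H(P,Q) = 1.5064 nats.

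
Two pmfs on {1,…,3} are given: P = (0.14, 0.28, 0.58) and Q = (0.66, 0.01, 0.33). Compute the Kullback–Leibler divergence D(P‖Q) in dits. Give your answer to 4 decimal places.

0.4530 dits

D(P‖Q) = Σ p·log₁₀(p/q).
  0.14·log₁₀(0.14/0.66) = -0.09428
  0.28·log₁₀(0.28/0.01) = 0.40520
  0.58·log₁₀(0.58/0.33) = 0.14205
D(P‖Q) = 0.4530 dits.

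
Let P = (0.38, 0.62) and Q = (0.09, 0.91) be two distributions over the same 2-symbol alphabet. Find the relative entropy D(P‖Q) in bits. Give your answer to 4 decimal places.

D(P‖Q) = Σ p·log₂(p/q).
  0.38·log₂(0.38/0.09) = 0.78964
  0.62·log₂(0.62/0.91) = -0.34323
D(P‖Q) = 0.4464 bits.

0.4464 bits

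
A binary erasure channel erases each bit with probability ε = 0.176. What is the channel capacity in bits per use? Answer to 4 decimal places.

0.8240 bits

Binary erasure channel: capacity C = 1 − ε.
C = 1 − 0.176 = 0.8240 bits per channel use.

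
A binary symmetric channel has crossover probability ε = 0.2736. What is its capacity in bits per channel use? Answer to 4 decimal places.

0.1534 bits

Binary symmetric channel: C = 1 − h₂(ε) where h₂ is the binary entropy function.
h₂(0.2736) = −0.2736·log₂0.2736 − 0.7264·log₂0.7264 = 0.8466.
C = 1 − 0.8466 = 0.1534 bits per channel use.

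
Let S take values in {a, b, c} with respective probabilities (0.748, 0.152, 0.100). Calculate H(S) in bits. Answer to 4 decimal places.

1.0586 bits

H(S) = −Σ p·log₂ p.
  −(0.748)·log₂(0.748) = 0.31333
  −(0.152)·log₂(0.152) = 0.41311
  −(0.100)·log₂(0.100) = 0.33219
Sum: 0.31333 + 0.41311 + 0.33219 = 1.0586 bits.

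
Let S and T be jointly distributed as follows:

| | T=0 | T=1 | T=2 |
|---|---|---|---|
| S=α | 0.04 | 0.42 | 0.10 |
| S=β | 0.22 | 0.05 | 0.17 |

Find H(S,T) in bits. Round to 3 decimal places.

H(S,T) = −Σ p(x,y)·log₂ p(x,y) over all 6 cells.
  cell (α,0): −0.04·log₂0.04 = 0.1858
  cell (α,1): −0.42·log₂0.42 = 0.5256
  cell (α,2): −0.10·log₂0.10 = 0.3322
  cell (β,0): −0.22·log₂0.22 = 0.4806
  cell (β,1): −0.05·log₂0.05 = 0.2161
  cell (β,2): −0.17·log₂0.17 = 0.4346
Sum = 2.175 bits.

2.175 bits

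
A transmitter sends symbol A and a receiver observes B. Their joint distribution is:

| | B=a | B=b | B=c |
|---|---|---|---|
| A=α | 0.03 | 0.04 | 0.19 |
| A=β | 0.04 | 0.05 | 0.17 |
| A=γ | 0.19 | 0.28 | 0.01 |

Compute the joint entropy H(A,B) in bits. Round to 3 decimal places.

H(A,B) = −Σ p(x,y)·log₂ p(x,y) over all 9 cells.
  cell (α,a): −0.03·log₂0.03 = 0.1518
  cell (α,b): −0.04·log₂0.04 = 0.1858
  cell (α,c): −0.19·log₂0.19 = 0.4552
  cell (β,a): −0.04·log₂0.04 = 0.1858
  cell (β,b): −0.05·log₂0.05 = 0.2161
  cell (β,c): −0.17·log₂0.17 = 0.4346
  cell (γ,a): −0.19·log₂0.19 = 0.4552
  cell (γ,b): −0.28·log₂0.28 = 0.5142
  cell (γ,c): −0.01·log₂0.01 = 0.0664
Sum = 2.665 bits.

2.665 bits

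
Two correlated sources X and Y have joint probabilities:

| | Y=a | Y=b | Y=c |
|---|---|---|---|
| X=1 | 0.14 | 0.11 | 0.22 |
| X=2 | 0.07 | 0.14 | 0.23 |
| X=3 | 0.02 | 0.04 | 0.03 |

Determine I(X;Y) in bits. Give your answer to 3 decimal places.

Marginals: p(X) = (0.4700, 0.4400, 0.0900), p(Y) = (0.2300, 0.2900, 0.4800).
I(X;Y) = H(X) + H(Y) − H(X,Y).
H(X) = 1.3458, H(Y) = 1.5138, H(X,Y) = 2.8317.
I(X;Y) = 1.3458 + 1.5138 − 2.8317 = 0.028 bits.

0.028 bits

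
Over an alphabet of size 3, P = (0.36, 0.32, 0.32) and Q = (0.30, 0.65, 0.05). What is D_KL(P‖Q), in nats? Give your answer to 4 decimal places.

0.4329 nats

D(P‖Q) = Σ p·ln(p/q).
  0.36·ln(0.36/0.30) = 0.06564
  0.32·ln(0.32/0.65) = -0.22677
  0.32·ln(0.32/0.05) = 0.59402
D(P‖Q) = 0.4329 nats.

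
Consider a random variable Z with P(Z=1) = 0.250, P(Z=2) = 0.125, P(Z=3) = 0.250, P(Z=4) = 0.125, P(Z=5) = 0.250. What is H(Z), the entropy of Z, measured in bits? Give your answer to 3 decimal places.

H(Z) = −Σ p·log₂ p.
  −(0.250)·log₂(0.250) = 0.5000
  −(0.125)·log₂(0.125) = 0.3750
  −(0.250)·log₂(0.250) = 0.5000
  −(0.125)·log₂(0.125) = 0.3750
  −(0.250)·log₂(0.250) = 0.5000
Sum: 0.5000 + 0.3750 + 0.5000 + 0.3750 + 0.5000 = 2.250 bits.

2.250 bits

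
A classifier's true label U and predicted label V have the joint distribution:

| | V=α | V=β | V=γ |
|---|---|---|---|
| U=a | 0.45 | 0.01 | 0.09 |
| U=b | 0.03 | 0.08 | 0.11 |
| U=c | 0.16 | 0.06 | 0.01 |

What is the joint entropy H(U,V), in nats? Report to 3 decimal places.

H(U,V) = −Σ p(x,y)·ln p(x,y) over all 9 cells.
  cell (a,α): −0.45·ln0.45 = 0.3593
  cell (a,β): −0.01·ln0.01 = 0.0461
  cell (a,γ): −0.09·ln0.09 = 0.2167
  cell (b,α): −0.03·ln0.03 = 0.1052
  cell (b,β): −0.08·ln0.08 = 0.2021
  cell (b,γ): −0.11·ln0.11 = 0.2428
  cell (c,α): −0.16·ln0.16 = 0.2932
  cell (c,β): −0.06·ln0.06 = 0.1688
  cell (c,γ): −0.01·ln0.01 = 0.0461
Sum = 1.680 nats.

1.680 nats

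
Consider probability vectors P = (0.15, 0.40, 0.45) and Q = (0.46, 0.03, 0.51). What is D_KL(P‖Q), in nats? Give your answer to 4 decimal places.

D(P‖Q) = Σ p·ln(p/q).
  0.15·ln(0.15/0.46) = -0.16809
  0.40·ln(0.40/0.03) = 1.03611
  0.45·ln(0.45/0.51) = -0.05632
D(P‖Q) = 0.8117 nats.

0.8117 nats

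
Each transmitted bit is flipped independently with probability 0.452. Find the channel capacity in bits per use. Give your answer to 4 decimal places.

Binary symmetric channel: C = 1 − h₂(ε) where h₂ is the binary entropy function.
h₂(0.452) = −0.452·log₂0.452 − 0.548·log₂0.548 = 0.9933.
C = 1 − 0.9933 = 0.0067 bits per channel use.

0.0067 bits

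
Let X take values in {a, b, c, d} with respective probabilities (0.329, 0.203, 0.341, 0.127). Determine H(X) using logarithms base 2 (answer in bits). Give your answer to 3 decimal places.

1.902 bits

H(X) = −Σ p·log₂ p.
  −(0.329)·log₂(0.329) = 0.5277
  −(0.203)·log₂(0.203) = 0.4670
  −(0.341)·log₂(0.341) = 0.5293
  −(0.127)·log₂(0.127) = 0.3781
Sum: 0.5277 + 0.4670 + 0.5293 + 0.3781 = 1.902 bits.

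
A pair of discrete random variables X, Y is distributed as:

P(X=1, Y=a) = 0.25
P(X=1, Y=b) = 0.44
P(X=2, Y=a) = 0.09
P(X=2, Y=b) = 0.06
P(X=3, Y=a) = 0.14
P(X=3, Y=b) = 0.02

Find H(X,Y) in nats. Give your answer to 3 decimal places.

1.447 nats

H(X,Y) = −Σ p(x,y)·ln p(x,y) over all 6 cells.
  cell (1,a): −0.25·ln0.25 = 0.3466
  cell (1,b): −0.44·ln0.44 = 0.3612
  cell (2,a): −0.09·ln0.09 = 0.2167
  cell (2,b): −0.06·ln0.06 = 0.1688
  cell (3,a): −0.14·ln0.14 = 0.2753
  cell (3,b): −0.02·ln0.02 = 0.0782
Sum = 1.447 nats.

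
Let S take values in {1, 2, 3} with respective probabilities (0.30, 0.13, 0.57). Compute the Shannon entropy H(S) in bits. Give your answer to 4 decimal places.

1.3660 bits

H(S) = −Σ p·log₂ p.
  −(0.30)·log₂(0.30) = 0.52109
  −(0.13)·log₂(0.13) = 0.38264
  −(0.57)·log₂(0.57) = 0.46225
Sum: 0.52109 + 0.38264 + 0.46225 = 1.3660 bits.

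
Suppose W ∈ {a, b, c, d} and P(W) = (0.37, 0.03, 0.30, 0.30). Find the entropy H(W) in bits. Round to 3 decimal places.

1.725 bits

H(W) = −Σ p·log₂ p.
  −(0.37)·log₂(0.37) = 0.5307
  −(0.03)·log₂(0.03) = 0.1518
  −(0.30)·log₂(0.30) = 0.5211
  −(0.30)·log₂(0.30) = 0.5211
Sum: 0.5307 + 0.1518 + 0.5211 + 0.5211 = 1.725 bits.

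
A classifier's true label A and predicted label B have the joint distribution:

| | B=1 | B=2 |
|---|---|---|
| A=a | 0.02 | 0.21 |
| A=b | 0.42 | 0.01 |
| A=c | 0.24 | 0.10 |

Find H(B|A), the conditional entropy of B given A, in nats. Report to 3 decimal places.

Marginals: p(A) = (0.2300, 0.4300, 0.3400), p(B) = (0.6800, 0.3200).
H(B|A) = Σ p(A) · H(B|A=·).
  A=a: p=0.2300, H(B|A=a) = 0.2954
  A=b: p=0.4300, H(B|A=b) = 0.1105
  A=c: p=0.3400, H(B|A=c) = 0.6058
Weighted sum = 0.321 nats.

0.321 nats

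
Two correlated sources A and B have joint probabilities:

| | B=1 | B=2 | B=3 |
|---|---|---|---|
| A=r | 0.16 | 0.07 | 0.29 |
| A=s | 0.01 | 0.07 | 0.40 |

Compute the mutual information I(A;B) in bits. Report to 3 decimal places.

Marginals: p(A) = (0.5200, 0.4800), p(B) = (0.1700, 0.1400, 0.6900).
I(A;B) = H(A) + H(B) − H(A,B).
H(A) = 0.9988, H(B) = 1.2011, H(A,B) = 2.0732.
I(A;B) = 0.9988 + 1.2011 − 2.0732 = 0.127 bits.

0.127 bits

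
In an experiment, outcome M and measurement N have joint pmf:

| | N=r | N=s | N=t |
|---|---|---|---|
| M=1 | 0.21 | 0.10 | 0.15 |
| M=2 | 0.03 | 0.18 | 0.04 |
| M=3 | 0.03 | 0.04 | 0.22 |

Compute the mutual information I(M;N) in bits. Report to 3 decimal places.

Marginals: p(M) = (0.4600, 0.2500, 0.2900), p(N) = (0.2700, 0.3200, 0.4100).
I(M;N) = H(M) + H(N) − H(M,N).
H(M) = 1.5332, H(N) = 1.5634, H(M,N) = 2.8165.
I(M;N) = 1.5332 + 1.5634 − 2.8165 = 0.280 bits.

0.280 bits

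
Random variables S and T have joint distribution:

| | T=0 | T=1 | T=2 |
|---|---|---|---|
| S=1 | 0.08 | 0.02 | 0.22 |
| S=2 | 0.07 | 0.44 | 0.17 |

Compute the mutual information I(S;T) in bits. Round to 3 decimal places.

0.251 bits

Marginals: p(S) = (0.3200, 0.6800), p(T) = (0.1500, 0.4600, 0.3900).
I(S;T) = H(S) + H(T) − H(S,T).
H(S) = 0.9044, H(T) = 1.4557, H(S,T) = 2.1092.
I(S;T) = 0.9044 + 1.4557 − 2.1092 = 0.251 bits.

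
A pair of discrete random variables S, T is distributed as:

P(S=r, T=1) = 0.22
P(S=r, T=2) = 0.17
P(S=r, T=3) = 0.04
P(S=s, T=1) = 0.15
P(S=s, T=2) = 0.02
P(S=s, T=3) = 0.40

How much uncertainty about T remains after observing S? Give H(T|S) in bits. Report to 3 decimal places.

1.167 bits

Chain rule: H(T|S) = H(S,T) − H(S).
Marginals: p(S) = (0.4300, 0.5700), p(T) = (0.3700, 0.1900, 0.4400).
H(S,T) = 2.1531 bits; H(S) = 0.9858 bits.
H(T|S) = 2.1531 − 0.9858 = 1.167 bits.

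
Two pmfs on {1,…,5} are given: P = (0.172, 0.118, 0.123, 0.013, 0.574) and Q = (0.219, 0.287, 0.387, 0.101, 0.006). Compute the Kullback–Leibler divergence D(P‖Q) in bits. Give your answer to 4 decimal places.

D(P‖Q) = Σ p·log₂(p/q).
  0.172·log₂(0.172/0.219) = -0.05995
  0.118·log₂(0.118/0.287) = -0.15131
  0.123·log₂(0.123/0.387) = -0.20340
  0.013·log₂(0.013/0.101) = -0.03845
  0.574·log₂(0.574/0.006) = 3.77689
D(P‖Q) = 3.3238 bits.

3.3238 bits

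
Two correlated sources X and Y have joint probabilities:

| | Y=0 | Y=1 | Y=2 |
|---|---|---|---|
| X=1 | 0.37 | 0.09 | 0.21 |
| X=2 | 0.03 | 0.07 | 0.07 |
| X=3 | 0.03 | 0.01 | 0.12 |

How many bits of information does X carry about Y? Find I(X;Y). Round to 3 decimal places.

Marginals: p(X) = (0.6700, 0.1700, 0.1600), p(Y) = (0.4300, 0.1700, 0.4000).
I(X;Y) = H(X) + H(Y) − H(X,Y).
H(X) = 1.2447, H(Y) = 1.4869, H(X,Y) = 2.5904.
I(X;Y) = 1.2447 + 1.4869 − 2.5904 = 0.141 bits.

0.141 bits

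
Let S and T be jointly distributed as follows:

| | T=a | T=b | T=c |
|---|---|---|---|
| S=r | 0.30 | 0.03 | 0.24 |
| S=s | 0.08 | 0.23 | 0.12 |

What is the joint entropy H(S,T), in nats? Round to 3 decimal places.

1.603 nats

H(S,T) = −Σ p(x,y)·ln p(x,y) over all 6 cells.
  cell (r,a): −0.30·ln0.30 = 0.3612
  cell (r,b): −0.03·ln0.03 = 0.1052
  cell (r,c): −0.24·ln0.24 = 0.3425
  cell (s,a): −0.08·ln0.08 = 0.2021
  cell (s,b): −0.23·ln0.23 = 0.3380
  cell (s,c): −0.12·ln0.12 = 0.2544
Sum = 1.603 nats.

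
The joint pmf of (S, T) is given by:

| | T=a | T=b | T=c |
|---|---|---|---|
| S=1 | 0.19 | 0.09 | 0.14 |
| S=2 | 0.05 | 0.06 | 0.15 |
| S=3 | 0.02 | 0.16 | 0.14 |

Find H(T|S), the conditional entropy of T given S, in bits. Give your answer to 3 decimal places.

1.411 bits

Chain rule: H(T|S) = H(S,T) − H(S).
Marginals: p(S) = (0.4200, 0.2600, 0.3200), p(T) = (0.2600, 0.3100, 0.4300).
H(S,T) = 2.9682 bits; H(S) = 1.5570 bits.
H(T|S) = 2.9682 − 1.5570 = 1.411 bits.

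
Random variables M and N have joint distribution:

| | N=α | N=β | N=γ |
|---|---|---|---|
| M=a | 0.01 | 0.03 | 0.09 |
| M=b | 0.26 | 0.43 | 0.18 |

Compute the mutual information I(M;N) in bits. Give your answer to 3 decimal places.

0.088 bits

Marginals: p(M) = (0.1300, 0.8700), p(N) = (0.2700, 0.4600, 0.2700).
I(M;N) = H(M) + H(N) − H(M,N).
H(M) = 0.5574, H(N) = 1.5354, H(M,N) = 2.0050.
I(M;N) = 0.5574 + 1.5354 − 2.0050 = 0.088 bits.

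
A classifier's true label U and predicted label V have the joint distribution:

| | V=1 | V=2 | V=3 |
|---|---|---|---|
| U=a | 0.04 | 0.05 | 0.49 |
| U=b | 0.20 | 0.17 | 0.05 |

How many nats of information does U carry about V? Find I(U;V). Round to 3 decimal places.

Marginals: p(U) = (0.5800, 0.4200), p(V) = (0.2400, 0.2200, 0.5400).
I(U;V) = Σ p(x,y)·ln[p(x,y)/(p(x)p(y))].
  (a,1): 0.04·ln(0.2874) = -0.0499
  (a,2): 0.05·ln(0.3918) = -0.0468
  (a,3): 0.49·ln(1.5645) = 0.2193
  (b,1): 0.20·ln(1.9841) = 0.1370
  (b,2): 0.17·ln(1.8398) = 0.1036
  (b,3): 0.05·ln(0.2205) = -0.0756
Sum = 0.288 nats.

0.288 nats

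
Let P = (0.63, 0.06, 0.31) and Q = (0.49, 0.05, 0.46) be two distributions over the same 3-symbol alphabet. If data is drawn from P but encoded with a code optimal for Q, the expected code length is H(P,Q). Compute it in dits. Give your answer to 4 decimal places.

H(P,Q) = −Σ p·log₁₀ q.
  −0.63·log₁₀(0.49) = 0.19518
  −0.06·log₁₀(0.05) = 0.07806
  −0.31·log₁₀(0.46) = 0.10455
H(P,Q) = 0.3778 dits.

0.3778 dits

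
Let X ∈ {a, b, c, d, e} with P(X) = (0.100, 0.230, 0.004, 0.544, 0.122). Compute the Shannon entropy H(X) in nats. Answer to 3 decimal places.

H(X) = −Σ p·ln p.
  −(0.100)·ln(0.100) = 0.2303
  −(0.230)·ln(0.230) = 0.3380
  −(0.004)·ln(0.004) = 0.0221
  −(0.544)·ln(0.544) = 0.3312
  −(0.122)·ln(0.122) = 0.2567
Sum: 0.2303 + 0.3380 + 0.0221 + 0.3312 + 0.2567 = 1.178 nats.

1.178 nats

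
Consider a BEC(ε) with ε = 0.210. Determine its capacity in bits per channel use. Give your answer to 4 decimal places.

0.7900 bits

Binary erasure channel: capacity C = 1 − ε.
C = 1 − 0.210 = 0.7900 bits per channel use.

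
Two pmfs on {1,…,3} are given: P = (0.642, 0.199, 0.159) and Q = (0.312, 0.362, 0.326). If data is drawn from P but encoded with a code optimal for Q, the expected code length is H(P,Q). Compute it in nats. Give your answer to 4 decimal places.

1.1282 nats

H(P,Q) = −Σ p·ln q.
  −0.642·ln(0.312) = 0.74777
  −0.199·ln(0.362) = 0.20221
  −0.159·ln(0.326) = 0.17822
H(P,Q) = 1.1282 nats.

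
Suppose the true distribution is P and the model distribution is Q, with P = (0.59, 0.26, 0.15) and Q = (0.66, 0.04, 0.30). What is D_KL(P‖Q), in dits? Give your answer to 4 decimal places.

D(P‖Q) = Σ p·log₁₀(p/q).
  0.59·log₁₀(0.59/0.66) = -0.02873
  0.26·log₁₀(0.26/0.04) = 0.21136
  0.15·log₁₀(0.15/0.30) = -0.04515
D(P‖Q) = 0.1375 dits.

0.1375 dits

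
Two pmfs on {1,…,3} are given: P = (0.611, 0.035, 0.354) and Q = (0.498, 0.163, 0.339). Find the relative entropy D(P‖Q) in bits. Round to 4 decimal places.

D(P‖Q) = Σ p·log₂(p/q).
  0.611·log₂(0.611/0.498) = 0.18026
  0.035·log₂(0.035/0.163) = -0.07768
  0.354·log₂(0.354/0.339) = 0.02211
D(P‖Q) = 0.1247 bits.

0.1247 bits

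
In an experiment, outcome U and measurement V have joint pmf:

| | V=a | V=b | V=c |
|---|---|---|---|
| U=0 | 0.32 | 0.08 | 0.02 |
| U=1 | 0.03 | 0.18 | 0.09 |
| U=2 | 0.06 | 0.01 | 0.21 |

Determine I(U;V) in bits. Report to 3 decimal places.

0.501 bits

Marginals: p(U) = (0.4200, 0.3000, 0.2800), p(V) = (0.4100, 0.2700, 0.3200).
I(U;V) = H(U) + H(V) − H(U,V).
H(U) = 1.5610, H(V) = 1.5634, H(U,V) = 2.6229.
I(U;V) = 1.5610 + 1.5634 − 2.6229 = 0.501 bits.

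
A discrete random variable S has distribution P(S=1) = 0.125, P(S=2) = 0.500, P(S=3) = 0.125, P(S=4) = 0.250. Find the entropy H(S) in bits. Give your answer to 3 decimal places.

1.750 bits

H(S) = −Σ p·log₂ p.
  −(0.125)·log₂(0.125) = 0.3750
  −(0.500)·log₂(0.500) = 0.5000
  −(0.125)·log₂(0.125) = 0.3750
  −(0.250)·log₂(0.250) = 0.5000
Sum: 0.3750 + 0.5000 + 0.3750 + 0.5000 = 1.750 bits.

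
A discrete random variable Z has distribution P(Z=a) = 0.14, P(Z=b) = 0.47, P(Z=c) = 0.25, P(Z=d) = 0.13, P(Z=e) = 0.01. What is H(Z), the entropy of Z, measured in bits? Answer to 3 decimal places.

1.858 bits

H(Z) = −Σ p·log₂ p.
  −(0.14)·log₂(0.14) = 0.3971
  −(0.47)·log₂(0.47) = 0.5120
  −(0.25)·log₂(0.25) = 0.5000
  −(0.13)·log₂(0.13) = 0.3826
  −(0.01)·log₂(0.01) = 0.0664
Sum: 0.3971 + 0.5120 + 0.5000 + 0.3826 + 0.0664 = 1.858 bits.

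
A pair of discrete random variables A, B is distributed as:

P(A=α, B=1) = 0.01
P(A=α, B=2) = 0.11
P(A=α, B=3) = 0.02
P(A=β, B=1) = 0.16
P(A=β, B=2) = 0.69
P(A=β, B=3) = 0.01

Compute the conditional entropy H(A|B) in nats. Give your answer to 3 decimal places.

0.377 nats

Marginals: p(A) = (0.1400, 0.8600), p(B) = (0.1700, 0.8000, 0.0300).
H(A|B) = Σ p(B) · H(A|B=·).
  B=1: p=0.1700, H(A|B=1) = 0.2237
  B=2: p=0.8000, H(A|B=2) = 0.4004
  B=3: p=0.0300, H(A|B=3) = 0.6365
Weighted sum = 0.377 nats.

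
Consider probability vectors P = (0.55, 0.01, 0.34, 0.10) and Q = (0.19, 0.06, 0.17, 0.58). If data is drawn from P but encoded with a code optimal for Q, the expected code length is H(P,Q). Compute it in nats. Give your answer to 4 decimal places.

H(P,Q) = −Σ p·ln q.
  −0.55·ln(0.19) = 0.91340
  −0.01·ln(0.06) = 0.02813
  −0.34·ln(0.17) = 0.60247
  −0.10·ln(0.58) = 0.05447
H(P,Q) = 1.5985 nats.

1.5985 nats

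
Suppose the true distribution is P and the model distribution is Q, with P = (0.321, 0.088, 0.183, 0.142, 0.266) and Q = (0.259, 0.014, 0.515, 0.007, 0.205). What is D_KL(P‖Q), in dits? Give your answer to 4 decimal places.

D(P‖Q) = Σ p·log₁₀(p/q).
  0.321·log₁₀(0.321/0.259) = 0.02992
  0.088·log₁₀(0.088/0.014) = 0.07026
  0.183·log₁₀(0.183/0.515) = -0.08223
  0.142·log₁₀(0.142/0.007) = 0.18562
  0.266·log₁₀(0.266/0.205) = 0.03009
D(P‖Q) = 0.2337 dits.

0.2337 dits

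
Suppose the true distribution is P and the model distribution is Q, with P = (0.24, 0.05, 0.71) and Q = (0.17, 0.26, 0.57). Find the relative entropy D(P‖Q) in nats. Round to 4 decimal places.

D(P‖Q) = Σ p·ln(p/q).
  0.24·ln(0.24/0.17) = 0.08276
  0.05·ln(0.05/0.26) = -0.08243
  0.71·ln(0.71/0.57) = 0.15594
D(P‖Q) = 0.1563 nats.

0.1563 nats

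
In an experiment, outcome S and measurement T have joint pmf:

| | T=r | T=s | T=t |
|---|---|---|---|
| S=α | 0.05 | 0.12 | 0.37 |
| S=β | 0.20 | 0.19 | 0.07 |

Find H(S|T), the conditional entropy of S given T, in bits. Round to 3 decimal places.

0.757 bits

Marginals: p(S) = (0.5400, 0.4600), p(T) = (0.2500, 0.3100, 0.4400).
H(S|T) = Σ p(T) · H(S|T=·).
  T=r: p=0.2500, H(S|T=r) = 0.7219
  T=s: p=0.3100, H(S|T=s) = 0.9629
  T=t: p=0.4400, H(S|T=t) = 0.6321
Weighted sum = 0.757 bits.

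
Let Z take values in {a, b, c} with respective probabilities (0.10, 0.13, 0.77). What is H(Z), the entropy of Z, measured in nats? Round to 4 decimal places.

0.6967 nats

H(Z) = −Σ p·ln p.
  −(0.10)·ln(0.10) = 0.23026
  −(0.13)·ln(0.13) = 0.26523
  −(0.77)·ln(0.77) = 0.20125
Sum: 0.23026 + 0.26523 + 0.20125 = 0.6967 nats.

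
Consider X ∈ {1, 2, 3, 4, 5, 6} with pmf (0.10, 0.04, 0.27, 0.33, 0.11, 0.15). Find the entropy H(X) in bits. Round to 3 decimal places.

2.317 bits

H(X) = −Σ p·log₂ p.
  −(0.10)·log₂(0.10) = 0.3322
  −(0.04)·log₂(0.04) = 0.1858
  −(0.27)·log₂(0.27) = 0.5100
  −(0.33)·log₂(0.33) = 0.5278
  −(0.11)·log₂(0.11) = 0.3503
  −(0.15)·log₂(0.15) = 0.4105
Sum: 0.3322 + 0.1858 + 0.5100 + 0.5278 + 0.3503 + 0.4105 = 2.317 bits.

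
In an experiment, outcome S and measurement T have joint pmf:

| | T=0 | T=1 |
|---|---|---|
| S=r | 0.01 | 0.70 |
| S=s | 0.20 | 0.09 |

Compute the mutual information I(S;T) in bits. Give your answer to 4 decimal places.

Marginals: p(S) = (0.7100, 0.2900), p(T) = (0.2100, 0.7900).
I(S;T) = Σ p(x,y)·log₂[p(x,y)/(p(x)p(y))].
  (r,0): 0.01·log₂(0.0671) = -0.03898
  (r,1): 0.70·log₂(1.2480) = 0.22373
  (s,0): 0.20·log₂(3.2841) = 0.34310
  (s,1): 0.09·log₂(0.3928) = -0.12132
Sum = 0.4065 bits.

0.4065 bits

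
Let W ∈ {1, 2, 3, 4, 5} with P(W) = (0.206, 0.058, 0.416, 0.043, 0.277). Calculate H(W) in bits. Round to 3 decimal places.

1.942 bits

H(W) = −Σ p·log₂ p.
  −(0.206)·log₂(0.206) = 0.4695
  −(0.058)·log₂(0.058) = 0.2383
  −(0.416)·log₂(0.416) = 0.5264
  −(0.043)·log₂(0.043) = 0.1952
  −(0.277)·log₂(0.277) = 0.5130
Sum: 0.4695 + 0.2383 + 0.5264 + 0.1952 + 0.5130 = 1.942 bits.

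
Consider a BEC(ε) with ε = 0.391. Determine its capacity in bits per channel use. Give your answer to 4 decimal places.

Binary erasure channel: capacity C = 1 − ε.
C = 1 − 0.391 = 0.6090 bits per channel use.

0.6090 bits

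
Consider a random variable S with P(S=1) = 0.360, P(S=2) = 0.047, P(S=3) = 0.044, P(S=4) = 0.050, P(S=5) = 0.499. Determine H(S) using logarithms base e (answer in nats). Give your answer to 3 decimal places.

H(S) = −Σ p·ln p.
  −(0.360)·ln(0.360) = 0.3678
  −(0.047)·ln(0.047) = 0.1437
  −(0.044)·ln(0.044) = 0.1374
  −(0.050)·ln(0.050) = 0.1498
  −(0.499)·ln(0.499) = 0.3469
Sum: 0.3678 + 0.1437 + 0.1374 + 0.1498 + 0.3469 = 1.146 nats.

1.146 nats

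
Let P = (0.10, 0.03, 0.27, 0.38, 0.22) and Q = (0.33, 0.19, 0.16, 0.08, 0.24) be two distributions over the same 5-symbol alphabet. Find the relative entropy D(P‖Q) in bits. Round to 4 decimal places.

0.7783 bits

D(P‖Q) = Σ p·log₂(p/q).
  0.10·log₂(0.10/0.33) = -0.17225
  0.03·log₂(0.03/0.19) = -0.07989
  0.27·log₂(0.27/0.16) = 0.20382
  0.38·log₂(0.38/0.08) = 0.85421
  0.22·log₂(0.22/0.24) = -0.02762
D(P‖Q) = 0.7783 bits.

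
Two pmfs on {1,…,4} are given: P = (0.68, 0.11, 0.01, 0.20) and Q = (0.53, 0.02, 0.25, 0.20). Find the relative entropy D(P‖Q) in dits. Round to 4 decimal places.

D(P‖Q) = Σ p·log₁₀(p/q).
  0.68·log₁₀(0.68/0.53) = 0.07360
  0.11·log₁₀(0.11/0.02) = 0.08144
  0.01·log₁₀(0.01/0.25) = -0.01398
  0.20·log₁₀(0.20/0.20) = 0.00000
D(P‖Q) = 0.1411 dits.

0.1411 dits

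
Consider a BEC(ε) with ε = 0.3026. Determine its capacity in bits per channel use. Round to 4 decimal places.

0.6974 bits

Binary erasure channel: capacity C = 1 − ε.
C = 1 − 0.3026 = 0.6974 bits per channel use.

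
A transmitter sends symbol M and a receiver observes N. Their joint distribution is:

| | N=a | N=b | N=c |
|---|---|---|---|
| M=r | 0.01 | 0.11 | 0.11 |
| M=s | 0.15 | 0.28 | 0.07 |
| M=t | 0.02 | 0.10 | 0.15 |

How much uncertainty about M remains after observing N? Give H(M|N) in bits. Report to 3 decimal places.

1.339 bits

Marginals: p(M) = (0.2300, 0.5000, 0.2700), p(N) = (0.1800, 0.4900, 0.3300).
H(M|N) = Σ p(N) · H(M|N=·).
  N=a: p=0.1800, H(M|N=a) = 0.8031
  N=b: p=0.4900, H(M|N=b) = 1.4131
  N=c: p=0.3300, H(M|N=c) = 1.5199
Weighted sum = 1.339 bits.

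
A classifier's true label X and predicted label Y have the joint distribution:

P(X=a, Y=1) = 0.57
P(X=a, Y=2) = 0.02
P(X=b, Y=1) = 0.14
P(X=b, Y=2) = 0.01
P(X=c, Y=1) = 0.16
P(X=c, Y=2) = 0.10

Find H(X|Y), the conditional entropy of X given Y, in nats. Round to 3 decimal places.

Chain rule: H(X|Y) = H(X,Y) − H(Y).
Marginals: p(X) = (0.5900, 0.1500, 0.2600), p(Y) = (0.8700, 0.1300).
H(X,Y) = 1.2434 nats; H(Y) = 0.3864 nats.
H(X|Y) = 1.2434 − 0.3864 = 0.857 nats.

0.857 nats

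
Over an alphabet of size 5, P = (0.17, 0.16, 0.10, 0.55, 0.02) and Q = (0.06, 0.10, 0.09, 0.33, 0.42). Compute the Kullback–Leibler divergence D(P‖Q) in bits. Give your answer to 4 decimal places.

D(P‖Q) = Σ p·log₂(p/q).
  0.17·log₂(0.17/0.06) = 0.25543
  0.16·log₂(0.16/0.10) = 0.10849
  0.10·log₂(0.10/0.09) = 0.01520
  0.55·log₂(0.55/0.33) = 0.40533
  0.02·log₂(0.02/0.42) = -0.08785
D(P‖Q) = 0.6966 bits.

0.6966 bits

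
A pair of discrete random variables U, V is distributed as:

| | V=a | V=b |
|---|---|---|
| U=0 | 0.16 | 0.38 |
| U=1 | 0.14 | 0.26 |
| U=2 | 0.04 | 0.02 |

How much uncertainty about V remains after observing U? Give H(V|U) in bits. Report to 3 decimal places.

0.902 bits

Chain rule: H(V|U) = H(U,V) − H(U).
Marginals: p(U) = (0.5400, 0.4000, 0.0600), p(V) = (0.3400, 0.6600).
H(U,V) = 2.1545 bits; H(U) = 1.2523 bits.
H(V|U) = 2.1545 − 1.2523 = 0.902 bits.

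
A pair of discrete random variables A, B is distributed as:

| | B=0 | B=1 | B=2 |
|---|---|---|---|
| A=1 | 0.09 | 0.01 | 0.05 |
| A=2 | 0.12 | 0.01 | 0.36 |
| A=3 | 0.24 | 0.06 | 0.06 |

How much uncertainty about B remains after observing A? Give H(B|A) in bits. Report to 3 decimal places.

1.095 bits

Chain rule: H(B|A) = H(A,B) − H(A).
Marginals: p(A) = (0.1500, 0.4900, 0.3600), p(B) = (0.4500, 0.0800, 0.4700).
H(A,B) = 2.5405 bits; H(A) = 1.4454 bits.
H(B|A) = 2.5405 − 1.4454 = 1.095 bits.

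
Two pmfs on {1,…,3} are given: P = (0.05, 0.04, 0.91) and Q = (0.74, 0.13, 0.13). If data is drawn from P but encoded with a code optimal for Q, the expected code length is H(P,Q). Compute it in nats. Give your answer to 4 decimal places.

H(P,Q) = −Σ p·ln q.
  −0.05·ln(0.74) = 0.01506
  −0.04·ln(0.13) = 0.08161
  −0.91·ln(0.13) = 1.85660
H(P,Q) = 1.9533 nats.

1.9533 nats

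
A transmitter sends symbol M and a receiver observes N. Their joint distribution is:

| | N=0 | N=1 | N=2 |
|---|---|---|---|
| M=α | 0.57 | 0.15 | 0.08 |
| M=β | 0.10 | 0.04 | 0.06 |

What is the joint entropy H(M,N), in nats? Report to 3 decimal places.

H(M,N) = −Σ p(x,y)·ln p(x,y) over all 6 cells.
  cell (α,0): −0.57·ln0.57 = 0.3204
  cell (α,1): −0.15·ln0.15 = 0.2846
  cell (α,2): −0.08·ln0.08 = 0.2021
  cell (β,0): −0.10·ln0.10 = 0.2303
  cell (β,1): −0.04·ln0.04 = 0.1288
  cell (β,2): −0.06·ln0.06 = 0.1688
Sum = 1.335 nats.

1.335 nats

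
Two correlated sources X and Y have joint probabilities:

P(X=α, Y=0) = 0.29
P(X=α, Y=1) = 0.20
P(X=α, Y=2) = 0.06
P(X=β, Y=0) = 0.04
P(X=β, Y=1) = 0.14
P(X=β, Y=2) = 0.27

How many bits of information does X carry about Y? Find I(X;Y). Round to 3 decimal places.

Marginals: p(X) = (0.5500, 0.4500), p(Y) = (0.3300, 0.3400, 0.3300).
I(X;Y) = Σ p(x,y)·log₂[p(x,y)/(p(x)p(y))].
  (α,0): 0.29·log₂(1.5978) = 0.1961
  (α,1): 0.20·log₂(1.0695) = 0.0194
  (α,2): 0.06·log₂(0.3306) = -0.0958
  (β,0): 0.04·log₂(0.2694) = -0.0757
  (β,1): 0.14·log₂(0.9150) = -0.0179
  (β,2): 0.27·log₂(1.8182) = 0.2329
Sum = 0.259 bits.

0.259 bits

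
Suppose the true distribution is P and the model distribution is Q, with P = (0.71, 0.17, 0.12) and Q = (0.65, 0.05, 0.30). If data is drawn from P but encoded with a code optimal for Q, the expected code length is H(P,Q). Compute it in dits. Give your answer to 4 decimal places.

H(P,Q) = −Σ p·log₁₀ q.
  −0.71·log₁₀(0.65) = 0.13283
  −0.17·log₁₀(0.05) = 0.22118
  −0.12·log₁₀(0.30) = 0.06275
H(P,Q) = 0.4168 dits.

0.4168 dits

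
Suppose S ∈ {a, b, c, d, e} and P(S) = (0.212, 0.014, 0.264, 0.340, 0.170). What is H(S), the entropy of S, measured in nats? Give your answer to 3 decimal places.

1.408 nats

H(S) = −Σ p·ln p.
  −(0.212)·ln(0.212) = 0.3288
  −(0.014)·ln(0.014) = 0.0598
  −(0.264)·ln(0.264) = 0.3516
  −(0.340)·ln(0.340) = 0.3668
  −(0.170)·ln(0.170) = 0.3012
Sum: 0.3288 + 0.0598 + 0.3516 + 0.3668 + 0.3012 = 1.408 nats.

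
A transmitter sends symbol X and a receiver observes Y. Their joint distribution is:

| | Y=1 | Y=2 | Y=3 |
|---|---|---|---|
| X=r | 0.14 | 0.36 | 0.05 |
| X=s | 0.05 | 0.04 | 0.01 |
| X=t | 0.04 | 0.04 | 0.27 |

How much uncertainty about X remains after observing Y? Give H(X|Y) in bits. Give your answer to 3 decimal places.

Marginals: p(X) = (0.5500, 0.1000, 0.3500), p(Y) = (0.2300, 0.4400, 0.3300).
H(X|Y) = Σ p(Y) · H(X|Y=·).
  Y=1: p=0.2300, H(X|Y=1) = 1.3534
  Y=2: p=0.4400, H(X|Y=2) = 0.8659
  Y=3: p=0.3300, H(X|Y=3) = 0.8022
Weighted sum = 0.957 bits.

0.957 bits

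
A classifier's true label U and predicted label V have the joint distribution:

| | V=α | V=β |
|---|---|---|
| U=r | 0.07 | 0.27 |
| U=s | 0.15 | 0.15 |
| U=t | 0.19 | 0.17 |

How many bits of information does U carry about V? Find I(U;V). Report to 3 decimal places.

Marginals: p(U) = (0.3400, 0.3000, 0.3600), p(V) = (0.4100, 0.5900).
I(U;V) = Σ p(x,y)·log₂[p(x,y)/(p(x)p(y))].
  (r,α): 0.07·log₂(0.5022) = -0.0696
  (r,β): 0.27·log₂(1.3460) = 0.1157
  (s,α): 0.15·log₂(1.2195) = 0.0429
  (s,β): 0.15·log₂(0.8475) = -0.0358
  (t,α): 0.19·log₂(1.2873) = 0.0692
  (t,β): 0.17·log₂(0.8004) = -0.0546
Sum = 0.068 bits.

0.068 bits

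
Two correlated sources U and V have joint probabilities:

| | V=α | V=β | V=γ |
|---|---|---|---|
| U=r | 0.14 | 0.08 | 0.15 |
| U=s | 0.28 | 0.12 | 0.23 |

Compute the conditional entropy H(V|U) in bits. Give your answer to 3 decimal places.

Marginals: p(U) = (0.3700, 0.6300), p(V) = (0.4200, 0.2000, 0.3800).
H(V|U) = Σ p(U) · H(V|U=·).
  U=r: p=0.3700, H(V|U=r) = 1.5363
  U=s: p=0.6300, H(V|U=s) = 1.5064
Weighted sum = 1.517 bits.

1.517 bits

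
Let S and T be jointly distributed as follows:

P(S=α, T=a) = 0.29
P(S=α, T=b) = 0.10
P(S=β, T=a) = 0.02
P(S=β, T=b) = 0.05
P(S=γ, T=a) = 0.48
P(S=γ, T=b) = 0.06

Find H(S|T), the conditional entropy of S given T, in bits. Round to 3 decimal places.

Marginals: p(S) = (0.3900, 0.0700, 0.5400), p(T) = (0.7900, 0.2100).
H(S|T) = Σ p(T) · H(S|T=·).
  T=a: p=0.7900, H(S|T=a) = 1.1018
  T=b: p=0.2100, H(S|T=b) = 1.5190
Weighted sum = 1.189 bits.

1.189 bits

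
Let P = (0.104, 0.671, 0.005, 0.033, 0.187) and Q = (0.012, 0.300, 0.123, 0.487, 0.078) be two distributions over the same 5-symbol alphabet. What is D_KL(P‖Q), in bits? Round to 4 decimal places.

D(P‖Q) = Σ p·log₂(p/q).
  0.104·log₂(0.104/0.012) = 0.32401
  0.671·log₂(0.671/0.300) = 0.77927
  0.005·log₂(0.005/0.123) = -0.02310
  0.033·log₂(0.033/0.487) = -0.12815
  0.187·log₂(0.187/0.078) = 0.23590
D(P‖Q) = 1.1879 bits.

1.1879 bits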